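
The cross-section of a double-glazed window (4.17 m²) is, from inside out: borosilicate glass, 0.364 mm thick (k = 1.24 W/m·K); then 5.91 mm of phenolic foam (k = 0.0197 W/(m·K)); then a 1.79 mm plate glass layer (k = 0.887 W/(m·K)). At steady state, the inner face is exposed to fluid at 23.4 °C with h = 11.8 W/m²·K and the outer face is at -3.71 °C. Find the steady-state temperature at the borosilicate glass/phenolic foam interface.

Resistance network (inner→outer):
  R_conv,in = 1/(hA) = 1/(11.8·4.17) = 0.02032 K/W
  R_borosilicate glass = L/(kA) = 3.64×10^-4/(1.24·4.17) = 7.040×10^-5 K/W
  R_phenolic foam = L/(kA) = 0.00591/(0.0197·4.17) = 0.07194 K/W
  R_plate glass = L/(kA) = 0.00179/(0.887·4.17) = 4.839×10^-4 K/W
ΣR = 0.02032 + 7.040×10^-5 + 0.07194 + 4.839×10^-4 = 0.09281 K/W
Q = ΔT/ΣR = (23.4 °C − -3.71 °C)/0.09281 = 292.1 W
From the inner boundary to the borosilicate glass/phenolic foam interface, ΣR_partial = 0.02039 K/W.
T_interface = T_in − Q·ΣR_partial = 23.4 °C − (292.1)(0.02039) = 17.4 °C

T = 17.4 °C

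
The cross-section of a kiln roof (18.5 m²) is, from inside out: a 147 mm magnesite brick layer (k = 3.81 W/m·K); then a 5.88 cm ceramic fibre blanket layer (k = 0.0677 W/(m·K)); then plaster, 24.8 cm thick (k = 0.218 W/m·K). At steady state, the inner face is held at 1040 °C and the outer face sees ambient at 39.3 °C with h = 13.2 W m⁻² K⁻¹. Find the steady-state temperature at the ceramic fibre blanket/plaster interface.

T = 612 °C

Resistance network (inner→outer):
  R_magnesite brick = L/(kA) = 0.147/(3.81·18.5) = 0.002086 K/W
  R_ceramic fibre blanket = L/(kA) = 0.0588/(0.0677·18.5) = 0.04695 K/W
  R_plaster = L/(kA) = 0.248/(0.218·18.5) = 0.06149 K/W
  R_conv,out = 1/(hA) = 1/(13.2·18.5) = 0.004095 K/W
ΣR = 0.002086 + 0.04695 + 0.06149 + 0.004095 = 0.1146 K/W
Q = ΔT/ΣR = (1040 °C − 39.3 °C)/0.1146 = 8732 W
From the inner boundary to the ceramic fibre blanket/plaster interface, ΣR_partial = 0.04904 K/W.
T_interface = T_in − Q·ΣR_partial = 1040 °C − (8732)(0.04904) = 612 °C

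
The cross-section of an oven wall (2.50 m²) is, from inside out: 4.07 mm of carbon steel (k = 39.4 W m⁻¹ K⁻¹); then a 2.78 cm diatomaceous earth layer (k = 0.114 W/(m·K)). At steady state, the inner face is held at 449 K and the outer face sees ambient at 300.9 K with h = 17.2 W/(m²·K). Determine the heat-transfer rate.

Q = 1230 W

Series thermal resistances, inner to outer:
  R_carbon steel = L/(kA) = 0.00407/(39.4·2.50) = 4.132×10^-5 K/W
  R_diatomaceous earth = L/(kA) = 0.0278/(0.114·2.50) = 0.09754 K/W
  R_conv,out = 1/(hA) = 1/(17.2·2.50) = 0.02326 K/W
ΣR = 4.132×10^-5 + 0.09754 + 0.02326 = 0.1208 K/W
Q = ΔT/ΣR = (449 K − 300.9 K)/0.1208 = 1230 W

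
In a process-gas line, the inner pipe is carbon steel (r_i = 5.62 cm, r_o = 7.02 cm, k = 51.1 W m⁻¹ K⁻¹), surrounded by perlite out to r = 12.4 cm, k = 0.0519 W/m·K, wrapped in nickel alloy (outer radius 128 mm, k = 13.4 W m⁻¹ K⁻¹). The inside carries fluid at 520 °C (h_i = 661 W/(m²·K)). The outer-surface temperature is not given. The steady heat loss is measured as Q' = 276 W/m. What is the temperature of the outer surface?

T_out = 37.0 °C

Sum the resistances:
  R'_conv,in = 1/(2πr h) = 1/(2π·0.0562·661) = 0.004284 m·K/W
  R'_carbon steel = ln(0.0702/0.0562)/(2πk) = 0.2224/(2π·51.1) = 6.928×10^-4 m·K/W
  R'_perlite = ln(0.124/0.0702)/(2πk) = 0.5689/(2π·0.0519) = 1.745 m·K/W
  R'_nickel alloy = ln(0.128/0.124)/(2πk) = 0.03175/(2π·13.4) = 3.771×10^-4 m·K/W
ΣR = 1.750 m·K/W
ΔT = Q'·ΣR = 276 × 1.750 = 483.0 K
Heat flows outward, so T_out = T_in − ΔT = 520 − 483.0 = 37.0 °C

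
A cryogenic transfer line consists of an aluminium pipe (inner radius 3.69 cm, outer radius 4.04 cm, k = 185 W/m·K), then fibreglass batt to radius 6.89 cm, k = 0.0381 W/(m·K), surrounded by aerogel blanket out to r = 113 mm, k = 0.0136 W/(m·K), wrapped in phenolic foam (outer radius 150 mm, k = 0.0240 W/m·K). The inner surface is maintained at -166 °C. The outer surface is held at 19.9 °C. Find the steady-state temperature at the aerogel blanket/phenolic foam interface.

T = -15.4 °C

Resistance network (inner→outer):
  R'_aluminium = ln(0.0404/0.0369)/(2πk) = 0.09062/(2π·185) = 7.796×10^-5 m·K/W
  R'_fibreglass batt = ln(0.0689/0.0404)/(2πk) = 0.5338/(2π·0.0381) = 2.230 m·K/W
  R'_aerogel blanket = ln(0.113/0.0689)/(2πk) = 0.4947/(2π·0.0136) = 5.790 m·K/W
  R'_phenolic foam = ln(0.150/0.113)/(2πk) = 0.2832/(2π·0.0240) = 1.878 m·K/W
ΣR = 7.796×10^-5 + 2.230 + 5.790 + 1.878 = 9.898 m·K/W
Q' = ΔT/ΣR = (-166 °C − 19.9 °C)/9.898 = -18.78 W/m
From the inner boundary to the aerogel blanket/phenolic foam interface, ΣR_partial = 8.020 m·K/W.
T_interface = T_in − Q'·ΣR_partial = -166 °C − (-18.78)(8.020) = -15.4 °C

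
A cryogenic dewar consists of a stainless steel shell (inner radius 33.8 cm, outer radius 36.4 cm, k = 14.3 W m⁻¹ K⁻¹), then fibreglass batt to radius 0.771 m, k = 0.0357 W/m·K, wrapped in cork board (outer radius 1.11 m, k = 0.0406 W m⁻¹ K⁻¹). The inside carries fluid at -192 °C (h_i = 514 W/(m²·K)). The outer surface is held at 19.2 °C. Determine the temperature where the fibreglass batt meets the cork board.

T = -21.7 °C

Resistance network (inner→outer):
  R_conv,in = 1/(4πr²h) = 1/(4π·0.338²·514) = 0.001355 K/W
  R_stainless steel = (1/0.338 − 1/0.364)/(4πk) = 0.2113/(4π·14.3) = 0.001176 K/W
  R_fibreglass batt = (1/0.364 − 1/0.771)/(4πk) = 1.450/(4π·0.0357) = 3.233 K/W
  R_cork board = (1/0.771 − 1/1.11)/(4πk) = 0.3961/(4π·0.0406) = 0.7764 K/W
ΣR = 0.001355 + 0.001176 + 3.233 + 0.7764 = 4.012 K/W
Q = ΔT/ΣR = (-192 °C − 19.2 °C)/4.012 = -52.64 W
From the inner boundary to the fibreglass batt/cork board interface, ΣR_partial = 3.236 K/W.
T_interface = T_in − Q·ΣR_partial = -192 °C − (-52.64)(3.236) = -21.7 °C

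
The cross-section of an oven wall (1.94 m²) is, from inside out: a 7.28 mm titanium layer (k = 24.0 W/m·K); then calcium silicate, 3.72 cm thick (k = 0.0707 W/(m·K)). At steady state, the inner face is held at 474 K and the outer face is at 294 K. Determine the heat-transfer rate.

Treat each layer as a resistance in series:
  R_titanium = L/(kA) = 0.00728/(24.0·1.94) = 1.564×10^-4 K/W
  R_calcium silicate = L/(kA) = 0.0372/(0.0707·1.94) = 0.2712 K/W
ΣR = 1.564×10^-4 + 0.2712 = 0.2714 K/W
Q = ΔT/ΣR = (474 K − 294 K)/0.2714 = 663 W

Q = 663 W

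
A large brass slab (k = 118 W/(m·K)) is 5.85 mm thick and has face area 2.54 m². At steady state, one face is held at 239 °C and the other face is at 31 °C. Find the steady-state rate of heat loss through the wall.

Q = 10700 kW

Q = kA·ΔT/L = 118 × 2.54 × |239 °C − 31 °C| / 0.00585 = 1.07×10^7 W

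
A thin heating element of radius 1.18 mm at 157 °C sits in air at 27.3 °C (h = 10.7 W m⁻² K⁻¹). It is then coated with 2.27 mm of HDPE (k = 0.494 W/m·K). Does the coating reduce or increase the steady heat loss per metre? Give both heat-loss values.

increases: 10.3 → 27.9 W/m

Critical radius for a cylinder: r_cr = k/h = 0.0462 m = 4.62 cm.
Outer radius after coating: r₂ = 0.00118 + 0.00227 = 0.00345 m.
Since r₁ < r_cr and r₂ ≤ r_cr, the coating moves toward the maximum at r_cr — heat loss rises.
Bare: R = 1/(2πr₁h) = 12.61 m·K/W; Q = 129.7/12.61 = 10.3 W/m.
Coated: R = R_cond + R_conv = 4.657 m·K/W; Q = 129.7/4.657 = 27.9 W/m.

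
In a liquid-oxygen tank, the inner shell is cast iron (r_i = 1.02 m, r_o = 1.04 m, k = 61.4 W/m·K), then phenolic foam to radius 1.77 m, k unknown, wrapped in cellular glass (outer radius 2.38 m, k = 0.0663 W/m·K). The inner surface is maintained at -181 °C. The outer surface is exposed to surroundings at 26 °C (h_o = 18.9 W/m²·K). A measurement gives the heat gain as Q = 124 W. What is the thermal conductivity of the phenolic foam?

k = 0.0211 W/m·K

ΣR = ΔT/Q = |-181 − 26|/124 = 1.669 K/W
Known resistances:
  R_cast iron = (1/1.02 − 1/1.04)/(4πk) = 0.01885/(4π·61.4) = 2.444×10^-5 K/W
  R_cellular glass = (1/1.77 − 1/2.38)/(4πk) = 0.1448/(4π·0.0663) = 0.1738 K/W
  R_conv,out = 1/(4πr²h) = 1/(4π·2.38²·18.9) = 7.433×10^-4 K/W
R_phenolic foam = ΣR − ΣR_known = 1.669 − 0.1746 = 1.494 K/W
(1/r₁−1/r₂)/(4πk) = 1.494 ⇒ k = 0.3966/(4π·1.494) = 0.0211 W/m·K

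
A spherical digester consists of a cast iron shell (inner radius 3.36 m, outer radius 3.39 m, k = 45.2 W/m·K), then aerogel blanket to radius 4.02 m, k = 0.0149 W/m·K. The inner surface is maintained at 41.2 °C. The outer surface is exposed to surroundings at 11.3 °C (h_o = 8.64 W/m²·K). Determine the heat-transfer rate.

Q = 121 W

Treat each layer as a resistance in series:
  R_cast iron = (1/3.36 − 1/3.39)/(4πk) = 0.002634/(4π·45.2) = 4.637×10^-6 K/W
  R_aerogel blanket = (1/3.39 − 1/4.02)/(4πk) = 0.04623/(4π·0.0149) = 0.2469 K/W
  R_conv,out = 1/(4πr²h) = 1/(4π·4.02²·8.64) = 5.699×10^-4 K/W
ΣR = 4.637×10^-6 + 0.2469 + 5.699×10^-4 = 0.2475 K/W
Q = ΔT/ΣR = (41.2 °C − 11.3 °C)/0.2475 = 121 W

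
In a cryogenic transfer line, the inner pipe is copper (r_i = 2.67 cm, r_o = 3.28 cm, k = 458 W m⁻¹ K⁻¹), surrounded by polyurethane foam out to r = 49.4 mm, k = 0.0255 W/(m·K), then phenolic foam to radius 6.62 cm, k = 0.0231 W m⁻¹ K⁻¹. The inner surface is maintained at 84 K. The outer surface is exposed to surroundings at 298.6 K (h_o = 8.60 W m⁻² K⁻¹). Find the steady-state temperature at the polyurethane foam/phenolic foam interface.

T = 197.0 K

Series thermal resistances, inner to outer:
  R'_copper = ln(0.0328/0.0267)/(2πk) = 0.2058/(2π·458) = 7.150×10^-5 m·K/W
  R'_polyurethane foam = ln(0.0494/0.0328)/(2πk) = 0.4095/(2π·0.0255) = 2.556 m·K/W
  R'_phenolic foam = ln(0.0662/0.0494)/(2πk) = 0.2927/(2π·0.0231) = 2.017 m·K/W
  R'_conv,out = 1/(2πr h) = 1/(2π·0.0662·8.60) = 0.2796 m·K/W
ΣR = 7.150×10^-5 + 2.556 + 2.017 + 0.2796 = 4.853 m·K/W
Q' = ΔT/ΣR = (84 K − 298.6 K)/4.853 = -44.22 W/m
From the inner boundary to the polyurethane foam/phenolic foam interface, ΣR_partial = 2.556 m·K/W.
T_interface = T_in − Q'·ΣR_partial = 84 K − (-44.22)(2.556) = 197.0 K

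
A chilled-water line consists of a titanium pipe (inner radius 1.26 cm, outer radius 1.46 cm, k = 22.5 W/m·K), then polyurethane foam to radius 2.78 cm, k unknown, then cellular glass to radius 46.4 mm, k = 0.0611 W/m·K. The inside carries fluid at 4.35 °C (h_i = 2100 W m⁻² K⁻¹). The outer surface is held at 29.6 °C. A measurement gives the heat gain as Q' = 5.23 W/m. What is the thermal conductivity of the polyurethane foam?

ΣR = ΔT/Q' = |4.35 − 29.6|/5.23 = 4.828 m·K/W
Known resistances:
  R'_conv,in = 1/(2πr h) = 1/(2π·0.0126·2100) = 0.006015 m·K/W
  R'_titanium = ln(0.0146/0.0126)/(2πk) = 0.1473/(2π·22.5) = 0.001042 m·K/W
  R'_cellular glass = ln(0.0464/0.0278)/(2πk) = 0.5123/(2π·0.0611) = 1.334 m·K/W
R_polyurethane foam = ΣR − ΣR_known = 4.828 − 1.341 = 3.487 m·K/W
ln(r₂/r₁)/(2πk) = 3.487 ⇒ k = 0.6440/(2π·3.487) = 0.0294 W/m·K

k = 0.0294 W/m·K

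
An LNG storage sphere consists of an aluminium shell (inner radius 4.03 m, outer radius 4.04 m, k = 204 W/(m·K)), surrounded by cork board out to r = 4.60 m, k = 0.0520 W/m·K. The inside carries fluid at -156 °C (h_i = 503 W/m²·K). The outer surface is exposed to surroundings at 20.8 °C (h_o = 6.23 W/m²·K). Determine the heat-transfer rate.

Q = 3.78 kW

Treat each layer as a resistance in series:
  R_conv,in = 1/(4πr²h) = 1/(4π·4.03²·503) = 9.741×10^-6 K/W
  R_aluminium = (1/4.03 − 1/4.04)/(4πk) = 6.142×10^-4/(4π·204) = 2.396×10^-7 K/W
  R_cork board = (1/4.04 − 1/4.60)/(4πk) = 0.03013/(4π·0.0520) = 0.04611 K/W
  R_conv,out = 1/(4πr²h) = 1/(4π·4.60²·6.23) = 6.037×10^-4 K/W
ΣR = 9.741×10^-6 + 2.396×10^-7 + 0.04611 + 6.037×10^-4 = 0.04672 K/W
Q = ΔT/ΣR = (-156 °C − 20.8 °C)/0.04672 = -3780 W
(Negative Q ⇒ heat flows inward; heat gain = 3780 W.)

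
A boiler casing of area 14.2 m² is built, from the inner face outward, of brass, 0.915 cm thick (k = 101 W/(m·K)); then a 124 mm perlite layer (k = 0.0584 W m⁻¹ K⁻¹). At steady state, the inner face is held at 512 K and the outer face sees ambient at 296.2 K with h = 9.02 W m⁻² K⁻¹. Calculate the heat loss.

Q = 1370 W

Resistance network (inner→outer):
  R_brass = L/(kA) = 0.00915/(101·14.2) = 6.380×10^-6 K/W
  R_perlite = L/(kA) = 0.124/(0.0584·14.2) = 0.1495 K/W
  R_conv,out = 1/(hA) = 1/(9.02·14.2) = 0.007807 K/W
ΣR = 6.380×10^-6 + 0.1495 + 0.007807 = 0.1573 K/W
Q = ΔT/ΣR = (512 K − 296.2 K)/0.1573 = 1370 W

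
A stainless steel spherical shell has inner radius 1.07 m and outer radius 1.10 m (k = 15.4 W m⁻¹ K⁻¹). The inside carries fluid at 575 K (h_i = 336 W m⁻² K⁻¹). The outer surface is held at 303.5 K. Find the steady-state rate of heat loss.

Q = 8.02×10^5 W

Resistance network (inner→outer):
  R_conv,in = 1/(4πr²h) = 1/(4π·1.07²·336) = 2.069×10^-4 K/W
  R_stainless steel = (1/1.07 − 1/1.10)/(4πk) = 0.02549/(4π·15.4) = 1.317×10^-4 K/W
ΣR = 2.069×10^-4 + 1.317×10^-4 = 3.386×10^-4 K/W
Q = ΔT/ΣR = (575 K − 303.5 K)/3.386×10^-4 = 8.02×10^5 W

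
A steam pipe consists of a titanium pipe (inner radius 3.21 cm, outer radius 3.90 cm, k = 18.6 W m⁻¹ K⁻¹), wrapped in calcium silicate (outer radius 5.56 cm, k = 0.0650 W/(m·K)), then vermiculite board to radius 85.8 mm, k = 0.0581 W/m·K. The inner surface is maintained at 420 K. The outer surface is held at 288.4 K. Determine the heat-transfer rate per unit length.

Q' = 63.9 W/m

Treat each layer as a resistance in series:
  R'_titanium = ln(0.0390/0.0321)/(2πk) = 0.1947/(2π·18.6) = 0.001666 m·K/W
  R'_calcium silicate = ln(0.0556/0.0390)/(2πk) = 0.3546/(2π·0.0650) = 0.8683 m·K/W
  R'_vermiculite board = ln(0.0858/0.0556)/(2πk) = 0.4338/(2π·0.0581) = 1.188 m·K/W
ΣR = 0.001666 + 0.8683 + 1.188 = 2.058 m·K/W
Q' = ΔT/ΣR = (420 K − 288.4 K)/2.058 = 63.9 W/m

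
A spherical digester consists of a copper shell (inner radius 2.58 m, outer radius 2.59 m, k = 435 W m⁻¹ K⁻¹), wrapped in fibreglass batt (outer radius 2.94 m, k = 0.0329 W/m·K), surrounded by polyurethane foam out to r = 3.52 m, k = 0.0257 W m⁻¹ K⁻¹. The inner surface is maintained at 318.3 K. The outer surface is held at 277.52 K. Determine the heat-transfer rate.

Series thermal resistances, inner to outer:
  R_copper = (1/2.58 − 1/2.59)/(4πk) = 0.001497/(4π·435) = 2.738×10^-7 K/W
  R_fibreglass batt = (1/2.59 − 1/2.94)/(4πk) = 0.04596/(4π·0.0329) = 0.1112 K/W
  R_polyurethane foam = (1/2.94 − 1/3.52)/(4πk) = 0.05605/(4π·0.0257) = 0.1735 K/W
ΣR = 2.738×10^-7 + 0.1112 + 0.1735 = 0.2847 K/W
Q = ΔT/ΣR = (318.3 K − 277.52 K)/0.2847 = 143 W

Q = 143 W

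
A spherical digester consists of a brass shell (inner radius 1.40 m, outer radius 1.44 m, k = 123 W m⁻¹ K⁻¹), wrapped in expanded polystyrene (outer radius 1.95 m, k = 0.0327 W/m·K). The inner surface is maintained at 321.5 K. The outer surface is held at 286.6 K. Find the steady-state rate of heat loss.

Q = 79.0 W

Treat each layer as a resistance in series:
  R_brass = (1/1.40 − 1/1.44)/(4πk) = 0.01984/(4π·123) = 1.284×10^-5 K/W
  R_expanded polystyrene = (1/1.44 − 1/1.95)/(4πk) = 0.1816/(4π·0.0327) = 0.4420 K/W
ΣR = 1.284×10^-5 + 0.4420 = 0.4420 K/W
Q = ΔT/ΣR = (321.5 K − 286.6 K)/0.4420 = 79.0 W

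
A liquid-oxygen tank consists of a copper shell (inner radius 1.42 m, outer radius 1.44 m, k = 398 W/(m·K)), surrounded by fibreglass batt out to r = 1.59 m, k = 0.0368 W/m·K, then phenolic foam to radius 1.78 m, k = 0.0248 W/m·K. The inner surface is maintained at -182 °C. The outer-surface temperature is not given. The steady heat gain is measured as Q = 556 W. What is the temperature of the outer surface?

T_out = 16.5 °C

Sum the resistances:
  R_copper = (1/1.42 − 1/1.44)/(4πk) = 0.009781/(4π·398) = 1.956×10^-6 K/W
  R_fibreglass batt = (1/1.44 − 1/1.59)/(4πk) = 0.06551/(4π·0.0368) = 0.1417 K/W
  R_phenolic foam = (1/1.59 − 1/1.78)/(4πk) = 0.06713/(4π·0.0248) = 0.2154 K/W
ΣR = 0.3571 K/W
ΔT = Q·ΣR = 556 × 0.3571 = 198.5 K
Heat flows inward, so T_out = T_in + ΔT = -182 + 198.5 = 16.5 °C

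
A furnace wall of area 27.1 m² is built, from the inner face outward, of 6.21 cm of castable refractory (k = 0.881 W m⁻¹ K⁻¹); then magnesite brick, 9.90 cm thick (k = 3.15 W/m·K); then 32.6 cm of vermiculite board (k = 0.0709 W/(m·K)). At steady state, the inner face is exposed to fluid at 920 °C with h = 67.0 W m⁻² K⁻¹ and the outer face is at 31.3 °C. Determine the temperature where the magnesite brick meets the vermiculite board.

T = 898 °C

Series thermal resistances, inner to outer:
  R_conv,in = 1/(hA) = 1/(67.0·27.1) = 5.508×10^-4 K/W
  R_castable refractory = L/(kA) = 0.0621/(0.881·27.1) = 0.002601 K/W
  R_magnesite brick = L/(kA) = 0.0990/(3.15·27.1) = 0.001160 K/W
  R_vermiculite board = L/(kA) = 0.326/(0.0709·27.1) = 0.1697 K/W
ΣR = 5.508×10^-4 + 0.002601 + 0.001160 + 0.1697 = 0.1740 K/W
Q = ΔT/ΣR = (920 °C − 31.3 °C)/0.1740 = 5107 W
From the inner boundary to the magnesite brick/vermiculite board interface, ΣR_partial = 0.004312 K/W.
T_interface = T_in − Q·ΣR_partial = 920 °C − (5107)(0.004312) = 898 °C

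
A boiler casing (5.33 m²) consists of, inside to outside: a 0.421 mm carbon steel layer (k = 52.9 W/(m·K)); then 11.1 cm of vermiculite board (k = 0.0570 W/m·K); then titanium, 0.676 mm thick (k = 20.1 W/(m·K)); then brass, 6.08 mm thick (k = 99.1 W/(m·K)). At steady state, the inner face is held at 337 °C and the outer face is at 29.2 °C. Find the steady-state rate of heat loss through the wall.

Series thermal resistances, inner to outer:
  R_carbon steel = L/(kA) = 4.21×10^-4/(52.9·5.33) = 1.493×10^-6 K/W
  R_vermiculite board = L/(kA) = 0.111/(0.0570·5.33) = 0.3654 K/W
  R_titanium = L/(kA) = 6.76×10^-4/(20.1·5.33) = 6.310×10^-6 K/W
  R_brass = L/(kA) = 0.00608/(99.1·5.33) = 1.151×10^-5 K/W
ΣR = 1.493×10^-6 + 0.3654 + 6.310×10^-6 + 1.151×10^-5 = 0.3654 K/W
Q = ΔT/ΣR = (337 °C − 29.2 °C)/0.3654 = 842 W

Q = 842 W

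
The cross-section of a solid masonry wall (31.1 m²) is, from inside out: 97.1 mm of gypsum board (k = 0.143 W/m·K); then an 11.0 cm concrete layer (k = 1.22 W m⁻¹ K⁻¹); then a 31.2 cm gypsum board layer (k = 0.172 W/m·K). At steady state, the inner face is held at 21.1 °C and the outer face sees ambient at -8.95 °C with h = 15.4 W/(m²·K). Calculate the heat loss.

Series thermal resistances, inner to outer:
  R_gypsum board = L/(kA) = 0.0971/(0.143·31.1) = 0.02183 K/W
  R_concrete = L/(kA) = 0.110/(1.22·31.1) = 0.002899 K/W
  R_gypsum board = L/(kA) = 0.312/(0.172·31.1) = 0.05833 K/W
  R_conv,out = 1/(hA) = 1/(15.4·31.1) = 0.002088 K/W
ΣR = 0.02183 + 0.002899 + 0.05833 + 0.002088 = 0.08515 K/W
Q = ΔT/ΣR = (21.1 °C − -8.95 °C)/0.08515 = 353 W

Q = 353 W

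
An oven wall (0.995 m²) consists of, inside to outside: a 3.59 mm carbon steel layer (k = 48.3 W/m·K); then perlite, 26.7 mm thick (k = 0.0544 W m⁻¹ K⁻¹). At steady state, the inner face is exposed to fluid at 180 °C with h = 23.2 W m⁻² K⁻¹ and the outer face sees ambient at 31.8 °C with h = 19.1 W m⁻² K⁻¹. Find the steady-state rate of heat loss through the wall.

Resistance network (inner→outer):
  R_conv,in = 1/(hA) = 1/(23.2·0.995) = 0.04332 K/W
  R_carbon steel = L/(kA) = 0.00359/(48.3·0.995) = 7.470×10^-5 K/W
  R_perlite = L/(kA) = 0.0267/(0.0544·0.995) = 0.4933 K/W
  R_conv,out = 1/(hA) = 1/(19.1·0.995) = 0.05262 K/W
ΣR = 0.04332 + 7.470×10^-5 + 0.4933 + 0.05262 = 0.5893 K/W
Q = ΔT/ΣR = (180 °C − 31.8 °C)/0.5893 = 251 W

Q = 251 W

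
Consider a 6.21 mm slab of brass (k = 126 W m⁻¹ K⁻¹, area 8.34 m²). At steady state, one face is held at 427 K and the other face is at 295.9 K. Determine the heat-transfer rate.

Q = kA·ΔT/L = 126 × 8.34 × |427 K − 295.9 K| / 0.00621 = 2.22×10^7 W

Q = 2.22×10^7 W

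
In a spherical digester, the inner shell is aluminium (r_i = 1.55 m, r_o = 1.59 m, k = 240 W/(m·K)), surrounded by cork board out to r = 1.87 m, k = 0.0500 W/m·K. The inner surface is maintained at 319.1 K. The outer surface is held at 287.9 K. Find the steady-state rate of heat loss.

Resistance network (inner→outer):
  R_aluminium = (1/1.55 − 1/1.59)/(4πk) = 0.01623/(4π·240) = 5.382×10^-6 K/W
  R_cork board = (1/1.59 − 1/1.87)/(4πk) = 0.09417/(4π·0.0500) = 0.1499 K/W
ΣR = 5.382×10^-6 + 0.1499 = 0.1499 K/W
Q = ΔT/ΣR = (319.1 K − 287.9 K)/0.1499 = 208 W

Q = 208 W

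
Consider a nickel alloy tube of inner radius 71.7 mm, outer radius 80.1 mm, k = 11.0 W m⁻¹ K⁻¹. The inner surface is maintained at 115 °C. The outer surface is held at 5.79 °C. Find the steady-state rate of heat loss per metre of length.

Q' = 2πk·ΔT/ln(r₂/r₁) = 2π × 11.0 × 109.21 / ln(0.0801/0.0717) = 68100 W/m

Q' = 68100 W/m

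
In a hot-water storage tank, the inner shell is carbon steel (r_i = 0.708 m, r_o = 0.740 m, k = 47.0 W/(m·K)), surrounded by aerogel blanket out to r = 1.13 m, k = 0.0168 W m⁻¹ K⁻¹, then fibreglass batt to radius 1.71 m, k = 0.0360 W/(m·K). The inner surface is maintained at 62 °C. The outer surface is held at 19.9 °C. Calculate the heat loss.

Q = 14.7 W

Series thermal resistances, inner to outer:
  R_carbon steel = (1/0.708 − 1/0.740)/(4πk) = 0.06108/(4π·47.0) = 1.034×10^-4 K/W
  R_aerogel blanket = (1/0.740 − 1/1.13)/(4πk) = 0.4664/(4π·0.0168) = 2.209 K/W
  R_fibreglass batt = (1/1.13 − 1/1.71)/(4πk) = 0.3002/(4π·0.0360) = 0.6635 K/W
ΣR = 1.034×10^-4 + 2.209 + 0.6635 = 2.873 K/W
Q = ΔT/ΣR = (62 °C − 19.9 °C)/2.873 = 14.7 W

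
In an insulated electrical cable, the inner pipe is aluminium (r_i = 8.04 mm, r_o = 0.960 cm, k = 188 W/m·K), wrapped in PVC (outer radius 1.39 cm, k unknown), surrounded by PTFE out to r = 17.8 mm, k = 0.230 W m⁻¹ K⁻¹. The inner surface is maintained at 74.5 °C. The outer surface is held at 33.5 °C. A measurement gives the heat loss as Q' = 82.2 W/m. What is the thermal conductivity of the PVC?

k = 0.180 W/m·K

ΣR = ΔT/Q' = |74.5 − 33.5|/82.2 = 0.4988 m·K/W
Known resistances:
  R'_aluminium = ln(0.00960/0.00804)/(2πk) = 0.1773/(2π·188) = 1.501×10^-4 m·K/W
  R'_PTFE = ln(0.0178/0.0139)/(2πk) = 0.2473/(2π·0.230) = 0.1711 m·K/W
R_PVC = ΣR − ΣR_known = 0.4988 − 0.1713 = 0.3275 m·K/W
ln(r₂/r₁)/(2πk) = 0.3275 ⇒ k = 0.3701/(2π·0.3275) = 0.180 W/m·K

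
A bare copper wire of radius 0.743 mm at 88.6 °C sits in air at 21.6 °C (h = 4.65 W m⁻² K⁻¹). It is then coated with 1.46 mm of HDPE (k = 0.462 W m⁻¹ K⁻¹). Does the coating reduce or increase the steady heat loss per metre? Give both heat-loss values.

increases: 1.45 → 4.21 W/m

Critical radius for a cylinder: r_cr = k/h = 0.0994 m = 9.94 cm.
Outer radius after coating: r₂ = 7.43×10^-4 + 0.00146 = 0.002203 m.
Since r₁ < r_cr and r₂ ≤ r_cr, the coating moves toward the maximum at r_cr — heat loss rises.
Bare: R = 1/(2πr₁h) = 46.07 m·K/W; Q = 67/46.07 = 1.45 W/m.
Coated: R = R_cond + R_conv = 15.91 m·K/W; Q = 67/15.91 = 4.21 W/m.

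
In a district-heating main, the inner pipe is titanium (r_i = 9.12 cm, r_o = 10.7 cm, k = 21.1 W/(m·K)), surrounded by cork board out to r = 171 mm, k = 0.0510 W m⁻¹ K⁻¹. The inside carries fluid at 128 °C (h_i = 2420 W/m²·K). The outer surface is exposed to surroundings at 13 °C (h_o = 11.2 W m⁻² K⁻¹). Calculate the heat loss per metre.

Resistance network (inner→outer):
  R'_conv,in = 1/(2πr h) = 1/(2π·0.0912·2420) = 7.211×10^-4 m·K/W
  R'_titanium = ln(0.107/0.0912)/(2πk) = 0.1598/(2π·21.1) = 0.001205 m·K/W
  R'_cork board = ln(0.171/0.107)/(2πk) = 0.4688/(2π·0.0510) = 1.463 m·K/W
  R'_conv,out = 1/(2πr h) = 1/(2π·0.171·11.2) = 0.08310 m·K/W
ΣR = 7.211×10^-4 + 0.001205 + 1.463 + 0.08310 = 1.548 m·K/W
Q' = ΔT/ΣR = (128 °C − 13 °C)/1.548 = 74.3 W/m

Q' = 74.3 W/m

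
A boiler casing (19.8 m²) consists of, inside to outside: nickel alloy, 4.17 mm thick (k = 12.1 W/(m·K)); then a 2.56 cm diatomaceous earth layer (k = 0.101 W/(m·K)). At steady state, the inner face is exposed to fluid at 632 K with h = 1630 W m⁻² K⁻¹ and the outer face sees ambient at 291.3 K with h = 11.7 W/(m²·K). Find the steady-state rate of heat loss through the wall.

Resistance network (inner→outer):
  R_conv,in = 1/(hA) = 1/(1630·19.8) = 3.098×10^-5 K/W
  R_nickel alloy = L/(kA) = 0.00417/(12.1·19.8) = 1.741×10^-5 K/W
  R_diatomaceous earth = L/(kA) = 0.0256/(0.101·19.8) = 0.01280 K/W
  R_conv,out = 1/(hA) = 1/(11.7·19.8) = 0.004317 K/W
ΣR = 3.098×10^-5 + 1.741×10^-5 + 0.01280 + 0.004317 = 0.01717 K/W
Q = ΔT/ΣR = (632 K − 291.3 K)/0.01717 = 19800 W

Q = 19800 W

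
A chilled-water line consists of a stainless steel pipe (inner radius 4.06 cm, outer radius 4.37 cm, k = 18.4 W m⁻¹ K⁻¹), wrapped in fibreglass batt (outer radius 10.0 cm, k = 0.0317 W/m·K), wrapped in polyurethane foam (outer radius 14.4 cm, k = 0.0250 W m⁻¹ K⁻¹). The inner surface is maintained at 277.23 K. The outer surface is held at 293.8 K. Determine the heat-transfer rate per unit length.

Q' = 2.56 W/m

Resistance network (inner→outer):
  R'_stainless steel = ln(0.0437/0.0406)/(2πk) = 0.07358/(2π·18.4) = 6.364×10^-4 m·K/W
  R'_fibreglass batt = ln(0.100/0.0437)/(2πk) = 0.8278/(2π·0.0317) = 4.156 m·K/W
  R'_polyurethane foam = ln(0.144/0.100)/(2πk) = 0.3646/(2π·0.0250) = 2.321 m·K/W
ΣR = 6.364×10^-4 + 4.156 + 2.321 = 6.478 m·K/W
Q' = ΔT/ΣR = (277.23 K − 293.8 K)/6.478 = -2.56 W/m
(Negative Q' ⇒ heat flows inward; heat gain = 2.56 W/m.)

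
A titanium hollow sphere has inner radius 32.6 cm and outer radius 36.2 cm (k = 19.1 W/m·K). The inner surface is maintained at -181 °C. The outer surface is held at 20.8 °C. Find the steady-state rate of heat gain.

Q = 4πk·ΔT/(1/r₁ − 1/r₂) = 4π × 19.1 × 201.8 / (1/0.326 − 1/0.362) = 1.59×10^5 W

Q = 1.59×10^5 W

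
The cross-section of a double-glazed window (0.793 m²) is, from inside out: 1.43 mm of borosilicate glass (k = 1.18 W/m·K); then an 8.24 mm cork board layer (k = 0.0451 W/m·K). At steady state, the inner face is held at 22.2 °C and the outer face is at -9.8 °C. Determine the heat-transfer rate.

Resistance network (inner→outer):
  R_borosilicate glass = L/(kA) = 0.00143/(1.18·0.793) = 0.001528 K/W
  R_cork board = L/(kA) = 0.00824/(0.0451·0.793) = 0.2304 K/W
ΣR = 0.001528 + 0.2304 = 0.2319 K/W
Q = ΔT/ΣR = (22.2 °C − -9.8 °C)/0.2319 = 138 W

Q = 138 W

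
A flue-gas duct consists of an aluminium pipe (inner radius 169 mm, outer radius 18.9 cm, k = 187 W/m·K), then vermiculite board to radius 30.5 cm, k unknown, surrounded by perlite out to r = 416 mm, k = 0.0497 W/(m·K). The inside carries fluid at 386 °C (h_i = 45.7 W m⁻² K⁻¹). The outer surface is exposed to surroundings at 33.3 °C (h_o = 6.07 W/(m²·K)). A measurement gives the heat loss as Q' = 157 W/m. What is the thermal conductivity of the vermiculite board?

k = 0.0652 W/m·K

ΣR = ΔT/Q' = |386 − 33.3|/157 = 2.246 m·K/W
Known resistances:
  R'_conv,in = 1/(2πr h) = 1/(2π·0.169·45.7) = 0.02061 m·K/W
  R'_aluminium = ln(0.189/0.169)/(2πk) = 0.1118/(2π·187) = 9.519×10^-5 m·K/W
  R'_perlite = ln(0.416/0.305)/(2πk) = 0.3104/(2π·0.0497) = 0.9939 m·K/W
  R'_conv,out = 1/(2πr h) = 1/(2π·0.416·6.07) = 0.06303 m·K/W
R_vermiculite board = ΣR − ΣR_known = 2.246 − 1.078 = 1.168 m·K/W
ln(r₂/r₁)/(2πk) = 1.168 ⇒ k = 0.4786/(2π·1.168) = 0.0652 W/m·K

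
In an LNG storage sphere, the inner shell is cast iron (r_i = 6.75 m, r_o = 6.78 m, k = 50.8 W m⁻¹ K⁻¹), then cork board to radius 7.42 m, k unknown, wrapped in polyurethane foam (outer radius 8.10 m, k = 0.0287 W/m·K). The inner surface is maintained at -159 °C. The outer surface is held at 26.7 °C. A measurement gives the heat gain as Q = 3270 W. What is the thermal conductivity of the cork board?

k = 0.0398 W/m·K

ΣR = ΔT/Q = |-159 − 26.7|/3270 = 0.05679 K/W
Known resistances:
  R_cast iron = (1/6.75 − 1/6.78)/(4πk) = 6.555×10^-4/(4π·50.8) = 1.027×10^-6 K/W
  R_polyurethane foam = (1/7.42 − 1/8.10)/(4πk) = 0.01131/(4π·0.0287) = 0.03137 K/W
R_cork board = ΣR − ΣR_known = 0.05679 − 0.03137 = 0.02542 K/W
(1/r₁−1/r₂)/(4πk) = 0.02542 ⇒ k = 0.01272/(4π·0.02542) = 0.0398 W/m·K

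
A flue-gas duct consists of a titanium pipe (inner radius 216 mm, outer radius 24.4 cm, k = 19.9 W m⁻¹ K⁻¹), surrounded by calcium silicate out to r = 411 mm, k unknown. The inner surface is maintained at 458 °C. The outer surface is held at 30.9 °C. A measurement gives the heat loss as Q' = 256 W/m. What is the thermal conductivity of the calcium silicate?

ΣR = ΔT/Q' = |458 − 30.9|/256 = 1.668 m·K/W
Known resistances:
  R'_titanium = ln(0.244/0.216)/(2πk) = 0.1219/(2π·19.9) = 9.748×10^-4 m·K/W
R_calcium silicate = ΣR − ΣR_known = 1.668 − 9.748×10^-4 = 1.667 m·K/W
ln(r₂/r₁)/(2πk) = 1.667 ⇒ k = 0.5214/(2π·1.667) = 0.0498 W/m·K

k = 0.0498 W/m·K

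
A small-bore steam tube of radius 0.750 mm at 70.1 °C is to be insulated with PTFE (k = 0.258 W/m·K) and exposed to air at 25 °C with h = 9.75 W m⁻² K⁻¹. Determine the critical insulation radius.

For a cylinder, r_cr = k_ins/h = 0.258/9.75 = 0.0265 m = 2.65 cm

r_cr = 2.65 cm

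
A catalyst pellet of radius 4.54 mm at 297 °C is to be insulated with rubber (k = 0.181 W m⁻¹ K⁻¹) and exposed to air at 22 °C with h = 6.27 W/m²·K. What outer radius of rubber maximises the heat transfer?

For a sphere, r_cr = 2k_ins/h = 2·0.181/6.27 = 0.0577 m = 5.77 cm

r_cr = 5.77 cm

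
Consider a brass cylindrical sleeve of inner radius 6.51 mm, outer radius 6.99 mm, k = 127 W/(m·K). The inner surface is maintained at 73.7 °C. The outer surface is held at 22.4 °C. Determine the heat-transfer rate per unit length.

Q' = 2πk·ΔT/ln(r₂/r₁) = 2π × 127 × 51.3 / ln(0.00699/0.00651) = 5.75×10^5 W/m

Q' = 575 kW/m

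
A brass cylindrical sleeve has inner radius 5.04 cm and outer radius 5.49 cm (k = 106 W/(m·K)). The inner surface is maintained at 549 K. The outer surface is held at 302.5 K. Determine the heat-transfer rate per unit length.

Q' = 2πk·ΔT/ln(r₂/r₁) = 2π × 106 × 246.5 / ln(0.0549/0.0504) = 1.92×10^6 W/m

Q' = 1920 kW/m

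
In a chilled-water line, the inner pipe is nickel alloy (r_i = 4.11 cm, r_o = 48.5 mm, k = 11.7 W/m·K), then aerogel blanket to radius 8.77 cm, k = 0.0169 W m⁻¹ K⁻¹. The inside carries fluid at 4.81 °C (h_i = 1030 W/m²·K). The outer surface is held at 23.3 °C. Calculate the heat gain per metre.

Q' = 3.31 W/m

Series thermal resistances, inner to outer:
  R'_conv,in = 1/(2πr h) = 1/(2π·0.0411·1030) = 0.003760 m·K/W
  R'_nickel alloy = ln(0.0485/0.0411)/(2πk) = 0.1656/(2π·11.7) = 0.002252 m·K/W
  R'_aerogel blanket = ln(0.0877/0.0485)/(2πk) = 0.5924/(2π·0.0169) = 5.579 m·K/W
ΣR = 0.003760 + 0.002252 + 5.579 = 5.585 m·K/W
Q' = ΔT/ΣR = (4.81 °C − 23.3 °C)/5.585 = -3.31 W/m
(Negative Q' ⇒ heat flows inward; heat gain = 3.31 W/m.)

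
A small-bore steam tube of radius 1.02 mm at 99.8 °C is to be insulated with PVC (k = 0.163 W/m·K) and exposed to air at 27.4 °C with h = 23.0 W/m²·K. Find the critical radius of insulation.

r_cr = 0.709 cm

For a cylinder, r_cr = k_ins/h = 0.163/23.0 = 0.00709 m = 0.709 cm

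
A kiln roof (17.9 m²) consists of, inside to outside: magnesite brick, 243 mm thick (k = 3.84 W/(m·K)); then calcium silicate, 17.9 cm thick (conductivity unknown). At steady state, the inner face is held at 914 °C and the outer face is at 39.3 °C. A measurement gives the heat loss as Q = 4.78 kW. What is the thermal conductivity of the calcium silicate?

k = 0.0557 W/m·K

ΣR = ΔT/Q = |914 − 39.3|/4780 = 0.1830 K/W
Known resistances:
  R_magnesite brick = L/(kA) = 0.243/(3.84·17.9) = 0.003535 K/W
R_calcium silicate = ΣR − ΣR_known = 0.1830 − 0.003535 = 0.1795 K/W
L/(kA) = 0.1795 ⇒ k = 0.179/(0.1795·17.9) = 0.0557 W/m·K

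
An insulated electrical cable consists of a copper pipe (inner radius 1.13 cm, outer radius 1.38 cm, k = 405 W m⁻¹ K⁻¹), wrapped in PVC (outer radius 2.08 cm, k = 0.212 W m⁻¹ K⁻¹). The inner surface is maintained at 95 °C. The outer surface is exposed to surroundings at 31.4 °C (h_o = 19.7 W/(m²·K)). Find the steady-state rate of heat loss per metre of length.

Series thermal resistances, inner to outer:
  R'_copper = ln(0.0138/0.0113)/(2πk) = 0.1999/(2π·405) = 7.854×10^-5 m·K/W
  R'_PVC = ln(0.0208/0.0138)/(2πk) = 0.4103/(2π·0.212) = 0.3080 m·K/W
  R'_conv,out = 1/(2πr h) = 1/(2π·0.0208·19.7) = 0.3884 m·K/W
ΣR = 7.854×10^-5 + 0.3080 + 0.3884 = 0.6965 m·K/W
Q' = ΔT/ΣR = (95 °C − 31.4 °C)/0.6965 = 91.3 W/m

Q' = 91.3 W/m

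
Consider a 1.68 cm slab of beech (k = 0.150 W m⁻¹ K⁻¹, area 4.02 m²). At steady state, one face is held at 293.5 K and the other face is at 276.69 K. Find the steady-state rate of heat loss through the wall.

Q = 603 W

Q = kA·ΔT/L = 0.150 × 4.02 × |293.5 K − 276.69 K| / 0.0168 = 603 W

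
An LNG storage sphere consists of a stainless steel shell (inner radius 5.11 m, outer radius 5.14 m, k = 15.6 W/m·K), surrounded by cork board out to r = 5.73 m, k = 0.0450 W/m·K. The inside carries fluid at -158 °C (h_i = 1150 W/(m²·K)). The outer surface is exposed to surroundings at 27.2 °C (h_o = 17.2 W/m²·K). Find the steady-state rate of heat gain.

Q = 5210 W

Series thermal resistances, inner to outer:
  R_conv,in = 1/(4πr²h) = 1/(4π·5.11²·1150) = 2.650×10^-6 K/W
  R_stainless steel = (1/5.11 − 1/5.14)/(4πk) = 0.001142/(4π·15.6) = 5.826×10^-6 K/W
  R_cork board = (1/5.14 − 1/5.73)/(4πk) = 0.02003/(4π·0.0450) = 0.03543 K/W
  R_conv,out = 1/(4πr²h) = 1/(4π·5.73²·17.2) = 1.409×10^-4 K/W
ΣR = 2.650×10^-6 + 5.826×10^-6 + 0.03543 + 1.409×10^-4 = 0.03558 K/W
Q = ΔT/ΣR = (-158 °C − 27.2 °C)/0.03558 = -5210 W
(Negative Q ⇒ heat flows inward; heat gain = 5210 W.)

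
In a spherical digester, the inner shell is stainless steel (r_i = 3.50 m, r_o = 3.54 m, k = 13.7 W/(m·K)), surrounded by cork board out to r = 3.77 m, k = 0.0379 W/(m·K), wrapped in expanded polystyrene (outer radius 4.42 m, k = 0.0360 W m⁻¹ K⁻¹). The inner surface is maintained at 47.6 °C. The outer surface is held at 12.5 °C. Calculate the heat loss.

Q = 287 W

Series thermal resistances, inner to outer:
  R_stainless steel = (1/3.50 − 1/3.54)/(4πk) = 0.003228/(4π·13.7) = 1.875×10^-5 K/W
  R_cork board = (1/3.54 − 1/3.77)/(4πk) = 0.01723/(4π·0.0379) = 0.03619 K/W
  R_expanded polystyrene = (1/3.77 − 1/4.42)/(4πk) = 0.03901/(4π·0.0360) = 0.08623 K/W
ΣR = 1.875×10^-5 + 0.03619 + 0.08623 = 0.1224 K/W
Q = ΔT/ΣR = (47.6 °C − 12.5 °C)/0.1224 = 287 W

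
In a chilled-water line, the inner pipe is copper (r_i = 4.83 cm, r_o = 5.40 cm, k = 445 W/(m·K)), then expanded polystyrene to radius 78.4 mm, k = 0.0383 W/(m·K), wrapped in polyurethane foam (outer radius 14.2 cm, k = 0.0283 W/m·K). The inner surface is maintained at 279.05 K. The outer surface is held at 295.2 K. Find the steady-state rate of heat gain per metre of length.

Treat each layer as a resistance in series:
  R'_copper = ln(0.0540/0.0483)/(2πk) = 0.1116/(2π·445) = 3.990×10^-5 m·K/W
  R'_expanded polystyrene = ln(0.0784/0.0540)/(2πk) = 0.3728/(2π·0.0383) = 1.549 m·K/W
  R'_polyurethane foam = ln(0.142/0.0784)/(2πk) = 0.5940/(2π·0.0283) = 3.341 m·K/W
ΣR = 3.990×10^-5 + 1.549 + 3.341 = 4.890 m·K/W
Q' = ΔT/ΣR = (279.05 K − 295.2 K)/4.890 = -3.30 W/m
(Negative Q' ⇒ heat flows inward; heat gain = 3.30 W/m.)

Q' = 3.30 W/m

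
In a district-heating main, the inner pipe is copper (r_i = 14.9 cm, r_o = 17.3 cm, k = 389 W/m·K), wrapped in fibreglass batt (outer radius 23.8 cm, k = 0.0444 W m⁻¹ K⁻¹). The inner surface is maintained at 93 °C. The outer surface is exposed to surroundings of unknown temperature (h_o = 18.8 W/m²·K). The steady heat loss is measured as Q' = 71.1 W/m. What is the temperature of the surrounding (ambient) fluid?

Sum the resistances:
  R'_copper = ln(0.173/0.149)/(2πk) = 0.1493/(2π·389) = 6.110×10^-5 m·K/W
  R'_fibreglass batt = ln(0.238/0.173)/(2πk) = 0.3190/(2π·0.0444) = 1.143 m·K/W
  R'_conv,out = 1/(2πr h) = 1/(2π·0.238·18.8) = 0.03557 m·K/W
ΣR = 1.179 m·K/W
ΔT = Q'·ΣR = 71.1 × 1.179 = 83.83 K
Heat flows outward, so T_out = T_in − ΔT = 93 − 83.83 = 9.17 °C

T_out = 9.17 °C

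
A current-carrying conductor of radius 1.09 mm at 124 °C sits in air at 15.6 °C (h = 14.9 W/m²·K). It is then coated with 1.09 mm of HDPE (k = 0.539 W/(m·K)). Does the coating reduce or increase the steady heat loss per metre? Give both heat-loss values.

Critical radius for a cylinder: r_cr = k/h = 0.0362 m = 3.62 cm.
Outer radius after coating: r₂ = 0.00109 + 0.00109 = 0.00218 m.
Since r₁ < r_cr and r₂ ≤ r_cr, the coating moves toward the maximum at r_cr — heat loss rises.
Bare: R = 1/(2πr₁h) = 9.800 m·K/W; Q = 108.4/9.800 = 11.1 W/m.
Coated: R = R_cond + R_conv = 5.104 m·K/W; Q = 108.4/5.104 = 21.2 W/m.

increases: 11.1 → 21.2 W/m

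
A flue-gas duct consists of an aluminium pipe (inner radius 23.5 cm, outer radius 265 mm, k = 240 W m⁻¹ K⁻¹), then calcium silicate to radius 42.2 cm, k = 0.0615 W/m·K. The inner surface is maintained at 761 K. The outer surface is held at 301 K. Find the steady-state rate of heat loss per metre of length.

Series thermal resistances, inner to outer:
  R'_aluminium = ln(0.265/0.235)/(2πk) = 0.1201/(2π·240) = 7.967×10^-5 m·K/W
  R'_calcium silicate = ln(0.422/0.265)/(2πk) = 0.4653/(2π·0.0615) = 1.204 m·K/W
ΣR = 7.967×10^-5 + 1.204 = 1.204 m·K/W
Q' = ΔT/ΣR = (761 K − 301 K)/1.204 = 382 W/m

Q' = 382 W/m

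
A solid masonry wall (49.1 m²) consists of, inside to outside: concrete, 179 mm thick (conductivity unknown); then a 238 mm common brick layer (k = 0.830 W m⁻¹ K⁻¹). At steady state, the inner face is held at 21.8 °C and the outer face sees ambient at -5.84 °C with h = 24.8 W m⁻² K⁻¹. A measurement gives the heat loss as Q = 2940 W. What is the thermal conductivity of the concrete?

ΣR = ΔT/Q = |21.8 − -5.84|/2940 = 0.009401 K/W
Known resistances:
  R_common brick = L/(kA) = 0.238/(0.830·49.1) = 0.005840 K/W
  R_conv,out = 1/(hA) = 1/(24.8·49.1) = 8.212×10^-4 K/W
R_concrete = ΣR − ΣR_known = 0.009401 − 0.006661 = 0.002740 K/W
L/(kA) = 0.002740 ⇒ k = 0.179/(0.002740·49.1) = 1.33 W/m·K

k = 1.33 W/m·K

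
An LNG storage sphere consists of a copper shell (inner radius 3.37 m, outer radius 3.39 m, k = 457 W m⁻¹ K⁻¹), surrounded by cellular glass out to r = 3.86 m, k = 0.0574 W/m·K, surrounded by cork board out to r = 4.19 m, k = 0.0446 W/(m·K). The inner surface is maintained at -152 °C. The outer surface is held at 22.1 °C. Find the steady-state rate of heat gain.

Treat each layer as a resistance in series:
  R_copper = (1/3.37 − 1/3.39)/(4πk) = 0.001751/(4π·457) = 3.048×10^-7 K/W
  R_cellular glass = (1/3.39 − 1/3.86)/(4πk) = 0.03592/(4π·0.0574) = 0.04980 K/W
  R_cork board = (1/3.86 − 1/4.19)/(4πk) = 0.02040/(4π·0.0446) = 0.03641 K/W
ΣR = 3.048×10^-7 + 0.04980 + 0.03641 = 0.08621 K/W
Q = ΔT/ΣR = (-152 °C − 22.1 °C)/0.08621 = -2020 W
(Negative Q ⇒ heat flows inward; heat gain = 2020 W.)

Q = 2.02 kW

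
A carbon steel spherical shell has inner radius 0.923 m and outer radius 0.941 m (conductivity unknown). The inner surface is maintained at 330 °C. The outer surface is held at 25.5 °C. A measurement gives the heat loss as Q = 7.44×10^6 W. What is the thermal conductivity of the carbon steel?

ΣR = ΔT/Q = |330 − 25.5|/7.44×10^6 = 4.093×10^-5 K/W
(1/r₁−1/r₂)/(4πk) = 4.093×10^-5 ⇒ k = 0.02072/(4π·4.093×10^-5) = 40.3 W/m·K

k = 40.3 W/m·K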